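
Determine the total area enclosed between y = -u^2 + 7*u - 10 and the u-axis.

The curve meets the u-axis where -u^2 + 7*u - 10 = 0, i.e. -(u - 5)*(u - 2) = 0, at u = 2, 5.
On [2, 5] the curve lies above the axis; ∫[2,5] (-u^2 + 7*u - 10) du = 9/2, giving area 9/2.

9/2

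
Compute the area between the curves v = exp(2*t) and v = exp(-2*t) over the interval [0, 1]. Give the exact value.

-1 + exp(-2)/2 + exp(2)/2

On [0, 1], (exp(2*t)) - (exp(-2*t)) = exp(2*t) - exp(-2*t) is ≥ 0 throughout, so the area is a single integral of |exp(2*t) - exp(-2*t)|.
∫[0,1] (exp(2*t) - exp(-2*t)) dt = -1 + exp(-2)/2 + exp(2)/2.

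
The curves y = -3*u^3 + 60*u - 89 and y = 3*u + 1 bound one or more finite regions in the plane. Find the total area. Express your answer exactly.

Set the curves equal: -3*u^3 + 60*u - 89 = 3*u + 1, so -3*u^3 + 57*u - 90 = 0, which factors as -3*(u - 3)*(u - 2)*(u + 5) = 0. The curves meet at u = -5, 2, 3.
On [-5, 2], y = 3*u + 1 is on top; that piece has area ∫[-5,2] (-(-3*u^3 + 57*u - 90)) du = 3087/4.
On [2, 3], y = -3*u^3 + 60*u - 89 is on top; that piece has area ∫[2,3] (-3*u^3 + 57*u - 90) du = 15/4.
Total enclosed area = 3087/4 + 15/4 = 1551/2.

1551/2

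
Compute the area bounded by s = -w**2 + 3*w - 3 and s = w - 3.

Both boundary curves give s as a function of w, so integrate with respect to w. Setting them equal: -w**2 + 2*w = 0, i.e. -w*(w - 2) = 0, so they meet at w = 0, 2.
For w in [0, 2], s = -w**2 + 3*w - 3 is on the right; area = ∫[0,2] (-w**2 + 2*w) dw = 4/3.

4/3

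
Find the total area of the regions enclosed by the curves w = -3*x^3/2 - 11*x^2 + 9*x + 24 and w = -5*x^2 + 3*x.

74

Set the curves equal: -3*x^3/2 - 11*x^2 + 9*x + 24 = -5*x^2 + 3*x, so -3*x^3/2 - 6*x^2 + 6*x + 24 = 0, which factors as -3*(x - 2)*(x + 2)*(x + 4)/2 = 0. The curves meet at x = -4, -2, 2.
On [-4, -2], w = -5*x^2 + 3*x is on top; that piece has area ∫[-4,-2] (-(-3*x^3/2 - 6*x^2 + 6*x + 24)) dx = 10.
On [-2, 2], w = -3*x^3/2 - 11*x^2 + 9*x + 24 is on top; that piece has area ∫[-2,2] (-3*x^3/2 - 6*x^2 + 6*x + 24) dx = 64.
Total enclosed area = 10 + 64 = 74.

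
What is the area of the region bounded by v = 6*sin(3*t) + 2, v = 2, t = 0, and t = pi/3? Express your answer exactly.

On [0, pi/3], (6*sin(3*t) + 2) - (2) = 6*sin(3*t) is ≥ 0 throughout, so the area is a single integral of |6*sin(3*t)|.
∫[0,pi/3] (6*sin(3*t)) dt = 4.

4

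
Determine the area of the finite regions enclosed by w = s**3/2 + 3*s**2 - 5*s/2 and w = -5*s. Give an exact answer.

131/8

Set the curves equal: s**3/2 + 3*s**2 - 5*s/2 = -5*s, so s**3/2 + 3*s**2 + 5*s/2 = 0, which factors as s*(s + 1)*(s + 5)/2 = 0. The curves meet at s = -5, -1, 0.
On [-5, -1], w = s**3/2 + 3*s**2 - 5*s/2 is on top; that piece has area ∫[-5,-1] (s**3/2 + 3*s**2 + 5*s/2) ds = 16.
On [-1, 0], w = -5*s is on top; that piece has area ∫[-1,0] (-(s**3/2 + 3*s**2 + 5*s/2)) ds = 3/8.
Total enclosed area = 16 + 3/8 = 131/8.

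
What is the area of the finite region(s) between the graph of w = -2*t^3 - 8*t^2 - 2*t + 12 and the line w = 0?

The curve meets the t-axis where -2*t^3 - 8*t^2 - 2*t + 12 = 0, i.e. -2*(t - 1)*(t + 2)*(t + 3) = 0, at t = -3, -2, 1.
On [-3, -2] the curve lies below the axis; ∫[-3,-2] (-2*t^3 - 8*t^2 - 2*t + 12) dt = -7/6, giving area 7/6.
On [-2, 1] the curve lies above the axis; ∫[-2,1] (-2*t^3 - 8*t^2 - 2*t + 12) dt = 45/2, giving area 45/2.
Total area = 7/6 + 45/2 = 71/3.

71/3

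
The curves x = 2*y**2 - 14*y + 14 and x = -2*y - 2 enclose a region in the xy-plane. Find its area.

8/3

Both boundary curves give x as a function of y, so integrate with respect to y. Setting them equal: 2*y**2 - 12*y + 16 = 0, i.e. 2*(y - 4)*(y - 2) = 0, so they meet at y = 2, 4.
For y in [2, 4], x = 2*y**2 - 14*y + 14 is on the left; area = ∫[2,4] (-(2*y**2 - 12*y + 16)) dy = 8/3.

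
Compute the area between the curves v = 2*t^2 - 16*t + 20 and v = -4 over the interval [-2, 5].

The difference (2*t^2 - 16*t + 20) - (-4) = 2*t^2 - 16*t + 24 changes sign at t = 2 inside [-2, 5], so split the integral there.
∫[-2,2] (2*t^2 - 16*t + 24) dt = 320/3.
∫[2,5] (2*t^2 - 16*t + 24) dt = -18; the area of that piece is 18.
Total area = 320/3 + 18 = 374/3.

374/3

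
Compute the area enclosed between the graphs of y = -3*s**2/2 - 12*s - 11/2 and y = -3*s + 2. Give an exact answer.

16

Set the curves equal: -3*s**2/2 - 12*s - 11/2 = -3*s + 2, so -3*s**2/2 - 9*s - 15/2 = 0, which factors as -3*(s + 1)*(s + 5)/2 = 0. The curves meet at s = -5, -1.
On [-5, -1], y = -3*s**2/2 - 12*s - 11/2 is on top; that piece has area ∫[-5,-1] (-3*s**2/2 - 9*s - 15/2) ds = 16.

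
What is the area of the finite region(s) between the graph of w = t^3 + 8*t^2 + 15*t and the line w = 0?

The curve meets the t-axis where t^3 + 8*t^2 + 15*t = 0, i.e. t*(t + 3)*(t + 5) = 0, at t = -5, -3, 0.
On [-5, -3] the curve lies above the axis; ∫[-5,-3] (t^3 + 8*t^2 + 15*t) dt = 16/3, giving area 16/3.
On [-3, 0] the curve lies below the axis; ∫[-3,0] (t^3 + 8*t^2 + 15*t) dt = -63/4, giving area 63/4.
Total area = 16/3 + 63/4 = 253/12.

253/12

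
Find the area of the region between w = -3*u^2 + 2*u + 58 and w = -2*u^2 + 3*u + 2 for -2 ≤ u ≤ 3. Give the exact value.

On [-2, 3], (-3*u^2 + 2*u + 58) - (-2*u^2 + 3*u + 2) = -u^2 - u + 56 is ≥ 0 throughout, so the area is a single integral of |-u^2 - u + 56|.
∫[-2,3] (-u^2 - u + 56) du = 1595/6.

1595/6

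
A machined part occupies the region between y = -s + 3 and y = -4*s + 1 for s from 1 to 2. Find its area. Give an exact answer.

13/2

On [1, 2], (-s + 3) - (-4*s + 1) = 3*s + 2 is ≥ 0 throughout, so the area is a single integral of |3*s + 2|.
∫[1,2] (3*s + 2) ds = 13/2.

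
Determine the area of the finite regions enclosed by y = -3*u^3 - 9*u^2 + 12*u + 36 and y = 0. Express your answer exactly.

Set the curves equal: -3*u^3 - 9*u^2 + 12*u + 36 = 0, so -3*u^3 - 9*u^2 + 12*u + 36 = 0, which factors as -3*(u - 2)*(u + 2)*(u + 3) = 0. The curves meet at u = -3, -2, 2.
On [-3, -2], y = 0 is on top; that piece has area ∫[-3,-2] (-(-3*u^3 - 9*u^2 + 12*u + 36)) du = 9/4.
On [-2, 2], y = -3*u^3 - 9*u^2 + 12*u + 36 is on top; that piece has area ∫[-2,2] (-3*u^3 - 9*u^2 + 12*u + 36) du = 96.
Total enclosed area = 9/4 + 96 = 393/4.

393/4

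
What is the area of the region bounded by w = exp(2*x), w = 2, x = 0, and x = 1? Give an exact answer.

-7/2 + 2*log(2) + exp(2)/2

The difference (exp(2*x)) - (2) = exp(2*x) - 2 changes sign at x = log(2)/2 inside [0, 1], so split the integral there.
∫[0,log(2)/2] (exp(2*x) - 2) dx = 1/2 - log(2); the area of that piece is -1/2 + log(2).
∫[log(2)/2,1] (exp(2*x) - 2) dx = -3 + log(2) + exp(2)/2.
Total area = (-1/2 + log(2)) + (-3 + log(2) + exp(2)/2) = -7/2 + 2*log(2) + exp(2)/2.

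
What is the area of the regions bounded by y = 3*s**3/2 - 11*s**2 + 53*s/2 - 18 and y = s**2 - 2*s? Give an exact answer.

Set the curves equal: 3*s**3/2 - 11*s**2 + 53*s/2 - 18 = s**2 - 2*s, so 3*s**3/2 - 12*s**2 + 57*s/2 - 18 = 0, which factors as 3*(s - 4)*(s - 3)*(s - 1)/2 = 0. The curves meet at s = 1, 3, 4.
On [1, 3], y = 3*s**3/2 - 11*s**2 + 53*s/2 - 18 is on top; that piece has area ∫[1,3] (3*s**3/2 - 12*s**2 + 57*s/2 - 18) ds = 4.
On [3, 4], y = s**2 - 2*s is on top; that piece has area ∫[3,4] (-(3*s**3/2 - 12*s**2 + 57*s/2 - 18)) ds = 5/8.
Total enclosed area = 4 + 5/8 = 37/8.

37/8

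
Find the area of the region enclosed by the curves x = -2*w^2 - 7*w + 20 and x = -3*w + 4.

Both boundary curves give x as a function of w, so integrate with respect to w. Setting them equal: -2*w^2 - 4*w + 16 = 0, i.e. -2*(w - 2)*(w + 4) = 0, so they meet at w = -4, 2.
For w in [-4, 2], x = -2*w^2 - 7*w + 20 is on the right; area = ∫[-4,2] (-2*w^2 - 4*w + 16) dw = 72.

72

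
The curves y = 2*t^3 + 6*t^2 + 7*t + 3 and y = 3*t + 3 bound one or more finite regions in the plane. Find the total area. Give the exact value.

1

Set the curves equal: 2*t^3 + 6*t^2 + 7*t + 3 = 3*t + 3, so 2*t^3 + 6*t^2 + 4*t = 0, which factors as 2*t*(t + 1)*(t + 2) = 0. The curves meet at t = -2, -1, 0.
On [-2, -1], y = 2*t^3 + 6*t^2 + 7*t + 3 is on top; that piece has area ∫[-2,-1] (2*t^3 + 6*t^2 + 4*t) dt = 1/2.
On [-1, 0], y = 3*t + 3 is on top; that piece has area ∫[-1,0] (-(2*t^3 + 6*t^2 + 4*t)) dt = 1/2.
Total enclosed area = 1/2 + 1/2 = 1.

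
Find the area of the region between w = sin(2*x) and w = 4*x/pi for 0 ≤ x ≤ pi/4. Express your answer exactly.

1/2 - pi/8

On [0, pi/4], (sin(2*x)) - (4*x/pi) = -4*x/pi + sin(2*x) is ≥ 0 throughout, so the area is a single integral of |-4*x/pi + sin(2*x)|.
∫[0,pi/4] (-4*x/pi + sin(2*x)) dx = 1/2 - pi/8.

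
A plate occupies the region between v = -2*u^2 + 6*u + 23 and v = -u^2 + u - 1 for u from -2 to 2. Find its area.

On [-2, 2], (-2*u^2 + 6*u + 23) - (-u^2 + u - 1) = -u^2 + 5*u + 24 is ≥ 0 throughout, so the area is a single integral of |-u^2 + 5*u + 24|.
∫[-2,2] (-u^2 + 5*u + 24) du = 272/3.

272/3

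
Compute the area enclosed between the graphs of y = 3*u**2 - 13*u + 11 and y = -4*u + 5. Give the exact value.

Set the curves equal: 3*u**2 - 13*u + 11 = -4*u + 5, so 3*u**2 - 9*u + 6 = 0, which factors as 3*(u - 2)*(u - 1) = 0. The curves meet at u = 1, 2.
On [1, 2], y = -4*u + 5 is on top; that piece has area ∫[1,2] (-(3*u**2 - 9*u + 6)) du = 1/2.

1/2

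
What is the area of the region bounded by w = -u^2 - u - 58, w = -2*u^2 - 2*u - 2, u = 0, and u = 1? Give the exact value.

On [0, 1], (-u^2 - u - 58) - (-2*u^2 - 2*u - 2) = u^2 + u - 56 is ≤ 0 throughout, so the area is a single integral of |u^2 + u - 56|.
∫[0,1] (u^2 + u - 56) du = -331/6; the area of that piece is 331/6.

331/6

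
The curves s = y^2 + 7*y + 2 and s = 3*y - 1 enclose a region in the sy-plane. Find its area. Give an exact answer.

4/3

Both boundary curves give s as a function of y, so integrate with respect to y. Setting them equal: y^2 + 4*y + 3 = 0, i.e. (y + 1)*(y + 3) = 0, so they meet at y = -3, -1.
For y in [-3, -1], s = y^2 + 7*y + 2 is on the left; area = ∫[-3,-1] (-(y^2 + 4*y + 3)) dy = 4/3.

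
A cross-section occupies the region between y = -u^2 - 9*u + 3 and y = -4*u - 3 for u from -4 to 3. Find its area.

The difference (-u^2 - 9*u + 3) - (-4*u - 3) = -u^2 - 5*u + 6 changes sign at u = 1 inside [-4, 3], so split the integral there.
∫[-4,1] (-u^2 - 5*u + 6) du = 275/6.
∫[1,3] (-u^2 - 5*u + 6) du = -50/3; the area of that piece is 50/3.
Total area = 275/6 + 50/3 = 125/2.

125/2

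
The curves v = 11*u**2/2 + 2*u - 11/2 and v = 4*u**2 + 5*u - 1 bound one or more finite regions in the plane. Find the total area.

Set the curves equal: 11*u**2/2 + 2*u - 11/2 = 4*u**2 + 5*u - 1, so 3*u**2/2 - 3*u - 9/2 = 0, which factors as 3*(u - 3)*(u + 1)/2 = 0. The curves meet at u = -1, 3.
On [-1, 3], v = 4*u**2 + 5*u - 1 is on top; that piece has area ∫[-1,3] (-(3*u**2/2 - 3*u - 9/2)) du = 16.

16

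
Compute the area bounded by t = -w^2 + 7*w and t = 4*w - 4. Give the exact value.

Both boundary curves give t as a function of w, so integrate with respect to w. Setting them equal: -w^2 + 3*w + 4 = 0, i.e. -(w - 4)*(w + 1) = 0, so they meet at w = -1, 4.
For w in [-1, 4], t = -w^2 + 7*w is on the right; area = ∫[-1,4] (-w^2 + 3*w + 4) dw = 125/6.

125/6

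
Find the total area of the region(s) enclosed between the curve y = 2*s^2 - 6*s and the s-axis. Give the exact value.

9

The curve meets the s-axis where 2*s^2 - 6*s = 0, i.e. 2*s*(s - 3) = 0, at s = 0, 3.
On [0, 3] the curve lies below the axis; ∫[0,3] (2*s^2 - 6*s) ds = -9, giving area 9.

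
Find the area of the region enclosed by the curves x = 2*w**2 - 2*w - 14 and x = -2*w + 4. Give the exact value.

Both boundary curves give x as a function of w, so integrate with respect to w. Setting them equal: 2*w**2 - 18 = 0, i.e. 2*(w - 3)*(w + 3) = 0, so they meet at w = -3, 3.
For w in [-3, 3], x = 2*w**2 - 2*w - 14 is on the left; area = ∫[-3,3] (-(2*w**2 - 18)) dw = 72.

72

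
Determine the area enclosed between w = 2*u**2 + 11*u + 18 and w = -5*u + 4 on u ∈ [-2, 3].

The difference (2*u**2 + 11*u + 18) - (-5*u + 4) = 2*u**2 + 16*u + 14 changes sign at u = -1 inside [-2, 3], so split the integral there.
∫[-2,-1] (2*u**2 + 16*u + 14) du = -16/3; the area of that piece is 16/3.
∫[-1,3] (2*u**2 + 16*u + 14) du = 416/3.
Total area = 16/3 + 416/3 = 144.

144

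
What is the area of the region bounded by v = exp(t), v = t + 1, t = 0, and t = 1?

-5/2 + exp(1)

On [0, 1], (exp(t)) - (t + 1) = -t + exp(t) - 1 is ≥ 0 throughout, so the area is a single integral of |-t + exp(t) - 1|.
∫[0,1] (-t + exp(t) - 1) dt = -5/2 + exp(1).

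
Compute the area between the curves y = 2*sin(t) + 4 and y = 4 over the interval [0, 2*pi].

The difference (2*sin(t) + 4) - (4) = 2*sin(t) changes sign at t = pi inside [0, 2*pi], so split the integral there.
∫[0,pi] (2*sin(t)) dt = 4.
∫[pi,2*pi] (2*sin(t)) dt = -4; the area of that piece is 4.
Total area = 4 + 4 = 8.

8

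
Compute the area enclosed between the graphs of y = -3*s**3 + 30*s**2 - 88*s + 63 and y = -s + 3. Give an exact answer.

Set the curves equal: -3*s**3 + 30*s**2 - 88*s + 63 = -s + 3, so -3*s**3 + 30*s**2 - 87*s + 60 = 0, which factors as -3*(s - 5)*(s - 4)*(s - 1) = 0. The curves meet at s = 1, 4, 5.
On [1, 4], y = -s + 3 is on top; that piece has area ∫[1,4] (-(-3*s**3 + 30*s**2 - 87*s + 60)) ds = 135/4.
On [4, 5], y = -3*s**3 + 30*s**2 - 88*s + 63 is on top; that piece has area ∫[4,5] (-3*s**3 + 30*s**2 - 87*s + 60) ds = 7/4.
Total enclosed area = 135/4 + 7/4 = 71/2.

71/2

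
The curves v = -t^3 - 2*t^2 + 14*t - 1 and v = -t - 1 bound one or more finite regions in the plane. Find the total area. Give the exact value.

863/6

Set the curves equal: -t^3 - 2*t^2 + 14*t - 1 = -t - 1, so -t^3 - 2*t^2 + 15*t = 0, which factors as -t*(t - 3)*(t + 5) = 0. The curves meet at t = -5, 0, 3.
On [-5, 0], v = -t - 1 is on top; that piece has area ∫[-5,0] (-(-t^3 - 2*t^2 + 15*t)) dt = 1375/12.
On [0, 3], v = -t^3 - 2*t^2 + 14*t - 1 is on top; that piece has area ∫[0,3] (-t^3 - 2*t^2 + 15*t) dt = 117/4.
Total enclosed area = 1375/12 + 117/4 = 863/6.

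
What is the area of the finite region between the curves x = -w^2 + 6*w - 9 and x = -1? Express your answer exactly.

Both boundary curves give x as a function of w, so integrate with respect to w. Setting them equal: -w^2 + 6*w - 8 = 0, i.e. -(w - 4)*(w - 2) = 0, so they meet at w = 2, 4.
For w in [2, 4], x = -w^2 + 6*w - 9 is on the right; area = ∫[2,4] (-w^2 + 6*w - 8) dw = 4/3.

4/3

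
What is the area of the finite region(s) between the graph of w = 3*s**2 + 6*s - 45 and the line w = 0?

256

The curve meets the s-axis where 3*s**2 + 6*s - 45 = 0, i.e. 3*(s - 3)*(s + 5) = 0, at s = -5, 3.
On [-5, 3] the curve lies below the axis; ∫[-5,3] (3*s**2 + 6*s - 45) ds = -256, giving area 256.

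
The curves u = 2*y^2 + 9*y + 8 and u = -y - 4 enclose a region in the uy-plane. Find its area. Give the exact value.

Both boundary curves give u as a function of y, so integrate with respect to y. Setting them equal: 2*y^2 + 10*y + 12 = 0, i.e. 2*(y + 2)*(y + 3) = 0, so they meet at y = -3, -2.
For y in [-3, -2], u = 2*y^2 + 9*y + 8 is on the left; area = ∫[-3,-2] (-(2*y^2 + 10*y + 12)) dy = 1/3.

1/3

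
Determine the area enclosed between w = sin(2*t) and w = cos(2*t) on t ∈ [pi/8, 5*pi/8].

sqrt(2)

On [pi/8, 5*pi/8], (sin(2*t)) - (cos(2*t)) = sin(2*t) - cos(2*t) is ≥ 0 throughout, so the area is a single integral of |sin(2*t) - cos(2*t)|.
∫[pi/8,5*pi/8] (sin(2*t) - cos(2*t)) dt = sqrt(2).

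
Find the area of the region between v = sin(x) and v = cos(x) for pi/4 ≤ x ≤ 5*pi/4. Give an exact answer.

2*sqrt(2)

On [pi/4, 5*pi/4], (sin(x)) - (cos(x)) = sin(x) - cos(x) is ≥ 0 throughout, so the area is a single integral of |sin(x) - cos(x)|.
∫[pi/4,5*pi/4] (sin(x) - cos(x)) dx = 2*sqrt(2).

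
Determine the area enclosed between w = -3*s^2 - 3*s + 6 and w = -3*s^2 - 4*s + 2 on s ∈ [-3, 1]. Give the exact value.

On [-3, 1], (-3*s^2 - 3*s + 6) - (-3*s^2 - 4*s + 2) = s + 4 is ≥ 0 throughout, so the area is a single integral of |s + 4|.
∫[-3,1] (s + 4) ds = 12.

12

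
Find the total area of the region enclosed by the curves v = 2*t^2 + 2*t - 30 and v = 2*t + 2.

Set the curves equal: 2*t^2 + 2*t - 30 = 2*t + 2, so 2*t^2 - 32 = 0, which factors as 2*(t - 4)*(t + 4) = 0. The curves meet at t = -4, 4.
On [-4, 4], v = 2*t + 2 is on top; that piece has area ∫[-4,4] (-(2*t^2 - 32)) dt = 512/3.

512/3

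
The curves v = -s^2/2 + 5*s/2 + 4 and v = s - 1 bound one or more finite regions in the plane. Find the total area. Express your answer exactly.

343/12

Set the curves equal: -s^2/2 + 5*s/2 + 4 = s - 1, so -s^2/2 + 3*s/2 + 5 = 0, which factors as -(s - 5)*(s + 2)/2 = 0. The curves meet at s = -2, 5.
On [-2, 5], v = -s^2/2 + 5*s/2 + 4 is on top; that piece has area ∫[-2,5] (-s^2/2 + 3*s/2 + 5) ds = 343/12.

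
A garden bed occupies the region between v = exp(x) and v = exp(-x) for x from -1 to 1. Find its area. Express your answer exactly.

The difference (exp(x)) - (exp(-x)) = exp(x) - exp(-x) changes sign at x = 0 inside [-1, 1], so split the integral there.
∫[-1,0] (exp(x) - exp(-x)) dx = -exp(1) - exp(-1) + 2; the area of that piece is -2 + exp(-1) + exp(1).
∫[0,1] (exp(x) - exp(-x)) dx = -2 + exp(-1) + exp(1).
Total area = (-2 + exp(-1) + exp(1)) + (-2 + exp(-1) + exp(1)) = -4 + 2*exp(-1) + 2*exp(1).

-4 + 2*exp(-1) + 2*exp(1)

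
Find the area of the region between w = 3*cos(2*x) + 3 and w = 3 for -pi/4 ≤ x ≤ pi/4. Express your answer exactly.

On [-pi/4, pi/4], (3*cos(2*x) + 3) - (3) = 3*cos(2*x) is ≥ 0 throughout, so the area is a single integral of |3*cos(2*x)|.
∫[-pi/4,pi/4] (3*cos(2*x)) dx = 3.

3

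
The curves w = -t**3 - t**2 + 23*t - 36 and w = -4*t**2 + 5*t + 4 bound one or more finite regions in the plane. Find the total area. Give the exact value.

Set the curves equal: -t**3 - t**2 + 23*t - 36 = -4*t**2 + 5*t + 4, so -t**3 + 3*t**2 + 18*t - 40 = 0, which factors as -(t - 5)*(t - 2)*(t + 4) = 0. The curves meet at t = -4, 2, 5.
On [-4, 2], w = -4*t**2 + 5*t + 4 is on top; that piece has area ∫[-4,2] (-(-t**3 + 3*t**2 + 18*t - 40)) dt = 216.
On [2, 5], w = -t**3 - t**2 + 23*t - 36 is on top; that piece has area ∫[2,5] (-t**3 + 3*t**2 + 18*t - 40) dt = 135/4.
Total enclosed area = 216 + 135/4 = 999/4.

999/4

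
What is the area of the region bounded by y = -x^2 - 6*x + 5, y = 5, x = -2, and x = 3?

The difference (-x^2 - 6*x + 5) - (5) = -x^2 - 6*x changes sign at x = 0 inside [-2, 3], so split the integral there.
∫[-2,0] (-x^2 - 6*x) dx = 28/3.
∫[0,3] (-x^2 - 6*x) dx = -36; the area of that piece is 36.
Total area = 28/3 + 36 = 136/3.

136/3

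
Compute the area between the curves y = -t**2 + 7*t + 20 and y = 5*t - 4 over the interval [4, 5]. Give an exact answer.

38/3

On [4, 5], (-t**2 + 7*t + 20) - (5*t - 4) = -t**2 + 2*t + 24 is ≥ 0 throughout, so the area is a single integral of |-t**2 + 2*t + 24|.
∫[4,5] (-t**2 + 2*t + 24) dt = 38/3.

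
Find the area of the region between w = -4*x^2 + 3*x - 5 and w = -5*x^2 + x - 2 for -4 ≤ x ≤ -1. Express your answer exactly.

23/3

The difference (-4*x^2 + 3*x - 5) - (-5*x^2 + x - 2) = x^2 + 2*x - 3 changes sign at x = -3 inside [-4, -1], so split the integral there.
∫[-4,-3] (x^2 + 2*x - 3) dx = 7/3.
∫[-3,-1] (x^2 + 2*x - 3) dx = -16/3; the area of that piece is 16/3.
Total area = 7/3 + 16/3 = 23/3.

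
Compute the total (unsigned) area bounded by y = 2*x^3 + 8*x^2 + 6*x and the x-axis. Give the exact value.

The curve meets the x-axis where 2*x^3 + 8*x^2 + 6*x = 0, i.e. 2*x*(x + 1)*(x + 3) = 0, at x = -3, -1, 0.
On [-3, -1] the curve lies above the axis; ∫[-3,-1] (2*x^3 + 8*x^2 + 6*x) dx = 16/3, giving area 16/3.
On [-1, 0] the curve lies below the axis; ∫[-1,0] (2*x^3 + 8*x^2 + 6*x) dx = -5/6, giving area 5/6.
Total area = 16/3 + 5/6 = 37/6.

37/6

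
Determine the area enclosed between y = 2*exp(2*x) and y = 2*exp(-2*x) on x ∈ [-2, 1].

-4 + exp(-4) + exp(-2) + exp(2) + exp(4)

The difference (2*exp(2*x)) - (2*exp(-2*x)) = 2*exp(2*x) - 2*exp(-2*x) changes sign at x = 0 inside [-2, 1], so split the integral there.
∫[-2,0] (2*exp(2*x) - 2*exp(-2*x)) dx = -exp(4) - exp(-4) + 2; the area of that piece is -2 + exp(-4) + exp(4).
∫[0,1] (2*exp(2*x) - 2*exp(-2*x)) dx = -2 + exp(-2) + exp(2).
Total area = (-2 + exp(-4) + exp(4)) + (-2 + exp(-2) + exp(2)) = -4 + exp(-4) + exp(-2) + exp(2) + exp(4).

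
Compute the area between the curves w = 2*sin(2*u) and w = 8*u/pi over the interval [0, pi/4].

On [0, pi/4], (2*sin(2*u)) - (8*u/pi) = -8*u/pi + 2*sin(2*u) is ≥ 0 throughout, so the area is a single integral of |-8*u/pi + 2*sin(2*u)|.
∫[0,pi/4] (-8*u/pi + 2*sin(2*u)) du = 1 - pi/4.

1 - pi/4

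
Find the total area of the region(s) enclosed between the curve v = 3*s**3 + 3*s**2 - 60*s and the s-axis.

The curve meets the s-axis where 3*s**3 + 3*s**2 - 60*s = 0, i.e. 3*s*(s - 4)*(s + 5) = 0, at s = -5, 0, 4.
On [-5, 0] the curve lies above the axis; ∫[-5,0] (3*s**3 + 3*s**2 - 60*s) ds = 1625/4, giving area 1625/4.
On [0, 4] the curve lies below the axis; ∫[0,4] (3*s**3 + 3*s**2 - 60*s) ds = -224, giving area 224.
Total area = 1625/4 + 224 = 2521/4.

2521/4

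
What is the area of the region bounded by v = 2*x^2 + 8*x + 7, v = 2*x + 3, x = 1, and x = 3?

148/3

On [1, 3], (2*x^2 + 8*x + 7) - (2*x + 3) = 2*x^2 + 6*x + 4 is ≥ 0 throughout, so the area is a single integral of |2*x^2 + 6*x + 4|.
∫[1,3] (2*x^2 + 6*x + 4) dx = 148/3.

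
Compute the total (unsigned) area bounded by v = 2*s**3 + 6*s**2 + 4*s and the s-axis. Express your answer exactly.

The curve meets the s-axis where 2*s**3 + 6*s**2 + 4*s = 0, i.e. 2*s*(s + 1)*(s + 2) = 0, at s = -2, -1, 0.
On [-2, -1] the curve lies above the axis; ∫[-2,-1] (2*s**3 + 6*s**2 + 4*s) ds = 1/2, giving area 1/2.
On [-1, 0] the curve lies below the axis; ∫[-1,0] (2*s**3 + 6*s**2 + 4*s) ds = -1/2, giving area 1/2.
Total area = 1/2 + 1/2 = 1.

1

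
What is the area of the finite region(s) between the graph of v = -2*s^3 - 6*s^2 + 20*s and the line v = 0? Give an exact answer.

407/2

The curve meets the s-axis where -2*s^3 - 6*s^2 + 20*s = 0, i.e. -2*s*(s - 2)*(s + 5) = 0, at s = -5, 0, 2.
On [-5, 0] the curve lies below the axis; ∫[-5,0] (-2*s^3 - 6*s^2 + 20*s) ds = -375/2, giving area 375/2.
On [0, 2] the curve lies above the axis; ∫[0,2] (-2*s^3 - 6*s^2 + 20*s) ds = 16, giving area 16.
Total area = 375/2 + 16 = 407/2.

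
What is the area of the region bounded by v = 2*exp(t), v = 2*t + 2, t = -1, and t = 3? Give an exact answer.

-16 - 2*exp(-1) + 2*exp(3)

On [-1, 3], (2*exp(t)) - (2*t + 2) = -2*t + 2*exp(t) - 2 is ≥ 0 throughout, so the area is a single integral of |-2*t + 2*exp(t) - 2|.
∫[-1,3] (-2*t + 2*exp(t) - 2) dt = -16 - 2*exp(-1) + 2*exp(3).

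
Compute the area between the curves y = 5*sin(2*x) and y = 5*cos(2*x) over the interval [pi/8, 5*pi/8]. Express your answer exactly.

5*sqrt(2)

On [pi/8, 5*pi/8], (5*sin(2*x)) - (5*cos(2*x)) = 5*sin(2*x) - 5*cos(2*x) is ≥ 0 throughout, so the area is a single integral of |5*sin(2*x) - 5*cos(2*x)|.
∫[pi/8,5*pi/8] (5*sin(2*x) - 5*cos(2*x)) dx = 5*sqrt(2).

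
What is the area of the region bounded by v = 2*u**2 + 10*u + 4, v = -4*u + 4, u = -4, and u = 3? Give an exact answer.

The difference (2*u**2 + 10*u + 4) - (-4*u + 4) = 2*u**2 + 14*u changes sign at u = 0 inside [-4, 3], so split the integral there.
∫[-4,0] (2*u**2 + 14*u) du = -208/3; the area of that piece is 208/3.
∫[0,3] (2*u**2 + 14*u) du = 81.
Total area = 208/3 + 81 = 451/3.

451/3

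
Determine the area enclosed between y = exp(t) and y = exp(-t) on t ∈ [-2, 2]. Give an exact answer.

-4 + 2*exp(-2) + 2*exp(2)

The difference (exp(t)) - (exp(-t)) = exp(t) - exp(-t) changes sign at t = 0 inside [-2, 2], so split the integral there.
∫[-2,0] (exp(t) - exp(-t)) dt = -exp(2) - exp(-2) + 2; the area of that piece is -2 + exp(-2) + exp(2).
∫[0,2] (exp(t) - exp(-t)) dt = -2 + exp(-2) + exp(2).
Total area = (-2 + exp(-2) + exp(2)) + (-2 + exp(-2) + exp(2)) = -4 + 2*exp(-2) + 2*exp(2).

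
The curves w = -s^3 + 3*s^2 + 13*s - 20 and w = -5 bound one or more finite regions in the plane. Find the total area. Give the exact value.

128

Set the curves equal: -s^3 + 3*s^2 + 13*s - 20 = -5, so -s^3 + 3*s^2 + 13*s - 15 = 0, which factors as -(s - 5)*(s - 1)*(s + 3) = 0. The curves meet at s = -3, 1, 5.
On [-3, 1], w = -5 is on top; that piece has area ∫[-3,1] (-(-s^3 + 3*s^2 + 13*s - 15)) ds = 64.
On [1, 5], w = -s^3 + 3*s^2 + 13*s - 20 is on top; that piece has area ∫[1,5] (-s^3 + 3*s^2 + 13*s - 15) ds = 64.
Total enclosed area = 64 + 64 = 128.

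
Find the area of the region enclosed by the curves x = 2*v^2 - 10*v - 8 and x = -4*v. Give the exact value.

125/3

Both boundary curves give x as a function of v, so integrate with respect to v. Setting them equal: 2*v^2 - 6*v - 8 = 0, i.e. 2*(v - 4)*(v + 1) = 0, so they meet at v = -1, 4.
For v in [-1, 4], x = 2*v^2 - 10*v - 8 is on the left; area = ∫[-1,4] (-(2*v^2 - 6*v - 8)) dv = 125/3.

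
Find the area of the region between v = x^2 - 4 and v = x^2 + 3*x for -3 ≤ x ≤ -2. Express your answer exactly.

7/2

On [-3, -2], (x^2 - 4) - (x^2 + 3*x) = -3*x - 4 is ≥ 0 throughout, so the area is a single integral of |-3*x - 4|.
∫[-3,-2] (-3*x - 4) dx = 7/2.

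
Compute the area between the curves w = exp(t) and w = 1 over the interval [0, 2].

On [0, 2], (exp(t)) - (1) = exp(t) - 1 is ≥ 0 throughout, so the area is a single integral of |exp(t) - 1|.
∫[0,2] (exp(t) - 1) dt = -3 + exp(2).

-3 + exp(2)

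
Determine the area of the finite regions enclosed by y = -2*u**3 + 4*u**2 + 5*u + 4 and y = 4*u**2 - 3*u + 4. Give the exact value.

16

Set the curves equal: -2*u**3 + 4*u**2 + 5*u + 4 = 4*u**2 - 3*u + 4, so -2*u**3 + 8*u = 0, which factors as -2*u*(u - 2)*(u + 2) = 0. The curves meet at u = -2, 0, 2.
On [-2, 0], y = 4*u**2 - 3*u + 4 is on top; that piece has area ∫[-2,0] (-(-2*u**3 + 8*u)) du = 8.
On [0, 2], y = -2*u**3 + 4*u**2 + 5*u + 4 is on top; that piece has area ∫[0,2] (-2*u**3 + 8*u) du = 8.
Total enclosed area = 8 + 8 = 16.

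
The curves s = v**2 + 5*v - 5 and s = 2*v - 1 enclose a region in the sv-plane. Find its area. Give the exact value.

Both boundary curves give s as a function of v, so integrate with respect to v. Setting them equal: v**2 + 3*v - 4 = 0, i.e. (v - 1)*(v + 4) = 0, so they meet at v = -4, 1.
For v in [-4, 1], s = v**2 + 5*v - 5 is on the left; area = ∫[-4,1] (-(v**2 + 3*v - 4)) dv = 125/6.

125/6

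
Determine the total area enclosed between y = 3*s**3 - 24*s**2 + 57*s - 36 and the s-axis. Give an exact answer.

37/4

The curve meets the s-axis where 3*s**3 - 24*s**2 + 57*s - 36 = 0, i.e. 3*(s - 4)*(s - 3)*(s - 1) = 0, at s = 1, 3, 4.
On [1, 3] the curve lies above the axis; ∫[1,3] (3*s**3 - 24*s**2 + 57*s - 36) ds = 8, giving area 8.
On [3, 4] the curve lies below the axis; ∫[3,4] (3*s**3 - 24*s**2 + 57*s - 36) ds = -5/4, giving area 5/4.
Total area = 8 + 5/4 = 37/4.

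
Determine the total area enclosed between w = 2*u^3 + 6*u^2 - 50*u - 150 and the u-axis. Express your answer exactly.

1048

The curve meets the u-axis where 2*u^3 + 6*u^2 - 50*u - 150 = 0, i.e. 2*(u - 5)*(u + 3)*(u + 5) = 0, at u = -5, -3, 5.
On [-5, -3] the curve lies above the axis; ∫[-5,-3] (2*u^3 + 6*u^2 - 50*u - 150) du = 24, giving area 24.
On [-3, 5] the curve lies below the axis; ∫[-3,5] (2*u^3 + 6*u^2 - 50*u - 150) du = -1024, giving area 1024.
Total area = 24 + 1024 = 1048.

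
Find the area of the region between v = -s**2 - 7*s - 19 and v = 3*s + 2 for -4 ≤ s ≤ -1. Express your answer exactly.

The difference (-s**2 - 7*s - 19) - (3*s + 2) = -s**2 - 10*s - 21 changes sign at s = -3 inside [-4, -1], so split the integral there.
∫[-4,-3] (-s**2 - 10*s - 21) ds = 5/3.
∫[-3,-1] (-s**2 - 10*s - 21) ds = -32/3; the area of that piece is 32/3.
Total area = 5/3 + 32/3 = 37/3.

37/3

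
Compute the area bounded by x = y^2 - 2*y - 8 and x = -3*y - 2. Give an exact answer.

125/6

Both boundary curves give x as a function of y, so integrate with respect to y. Setting them equal: y^2 + y - 6 = 0, i.e. (y - 2)*(y + 3) = 0, so they meet at y = -3, 2.
For y in [-3, 2], x = y^2 - 2*y - 8 is on the left; area = ∫[-3,2] (-(y^2 + y - 6)) dy = 125/6.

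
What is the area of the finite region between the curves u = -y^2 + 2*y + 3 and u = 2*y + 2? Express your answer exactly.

Both boundary curves give u as a function of y, so integrate with respect to y. Setting them equal: -y^2 + 1 = 0, i.e. -(y - 1)*(y + 1) = 0, so they meet at y = -1, 1.
For y in [-1, 1], u = -y^2 + 2*y + 3 is on the right; area = ∫[-1,1] (-y^2 + 1) dy = 4/3.

4/3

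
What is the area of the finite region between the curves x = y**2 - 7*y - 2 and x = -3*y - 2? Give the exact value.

32/3

Both boundary curves give x as a function of y, so integrate with respect to y. Setting them equal: y**2 - 4*y = 0, i.e. y*(y - 4) = 0, so they meet at y = 0, 4.
For y in [0, 4], x = y**2 - 7*y - 2 is on the left; area = ∫[0,4] (-(y**2 - 4*y)) dy = 32/3.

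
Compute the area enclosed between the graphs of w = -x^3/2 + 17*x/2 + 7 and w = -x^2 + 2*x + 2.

Set the curves equal: -x^3/2 + 17*x/2 + 7 = -x^2 + 2*x + 2, so -x^3/2 + x^2 + 13*x/2 + 5 = 0, which factors as -(x - 5)*(x + 1)*(x + 2)/2 = 0. The curves meet at x = -2, -1, 5.
On [-2, -1], w = -x^2 + 2*x + 2 is on top; that piece has area ∫[-2,-1] (-(-x^3/2 + x^2 + 13*x/2 + 5)) dx = 13/24.
On [-1, 5], w = -x^3/2 + 17*x/2 + 7 is on top; that piece has area ∫[-1,5] (-x^3/2 + x^2 + 13*x/2 + 5) dx = 72.
Total enclosed area = 13/24 + 72 = 1741/24.

1741/24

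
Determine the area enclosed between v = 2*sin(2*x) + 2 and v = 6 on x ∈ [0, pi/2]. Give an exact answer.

On [0, pi/2], (2*sin(2*x) + 2) - (6) = 2*sin(2*x) - 4 is ≤ 0 throughout, so the area is a single integral of |2*sin(2*x) - 4|.
∫[0,pi/2] (2*sin(2*x) - 4) dx = 2 - 2*pi; the area of that piece is -2 + 2*pi.

-2 + 2*pi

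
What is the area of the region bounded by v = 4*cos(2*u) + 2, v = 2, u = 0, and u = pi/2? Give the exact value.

4

The difference (4*cos(2*u) + 2) - (2) = 4*cos(2*u) changes sign at u = pi/4 inside [0, pi/2], so split the integral there.
∫[0,pi/4] (4*cos(2*u)) du = 2.
∫[pi/4,pi/2] (4*cos(2*u)) du = -2; the area of that piece is 2.
Total area = 2 + 2 = 4.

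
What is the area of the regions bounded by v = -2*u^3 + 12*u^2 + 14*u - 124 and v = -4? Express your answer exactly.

Set the curves equal: -2*u^3 + 12*u^2 + 14*u - 124 = -4, so -2*u^3 + 12*u^2 + 14*u - 120 = 0, which factors as -2*(u - 5)*(u - 4)*(u + 3) = 0. The curves meet at u = -3, 4, 5.
On [-3, 4], v = -4 is on top; that piece has area ∫[-3,4] (-(-2*u^3 + 12*u^2 + 14*u - 120)) du = 1029/2.
On [4, 5], v = -2*u^3 + 12*u^2 + 14*u - 124 is on top; that piece has area ∫[4,5] (-2*u^3 + 12*u^2 + 14*u - 120) du = 5/2.
Total enclosed area = 1029/2 + 5/2 = 517.

517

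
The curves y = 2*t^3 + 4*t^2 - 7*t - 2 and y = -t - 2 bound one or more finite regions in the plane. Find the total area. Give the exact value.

Set the curves equal: 2*t^3 + 4*t^2 - 7*t - 2 = -t - 2, so 2*t^3 + 4*t^2 - 6*t = 0, which factors as 2*t*(t - 1)*(t + 3) = 0. The curves meet at t = -3, 0, 1.
On [-3, 0], y = 2*t^3 + 4*t^2 - 7*t - 2 is on top; that piece has area ∫[-3,0] (2*t^3 + 4*t^2 - 6*t) dt = 45/2.
On [0, 1], y = -t - 2 is on top; that piece has area ∫[0,1] (-(2*t^3 + 4*t^2 - 6*t)) dt = 7/6.
Total enclosed area = 45/2 + 7/6 = 71/3.

71/3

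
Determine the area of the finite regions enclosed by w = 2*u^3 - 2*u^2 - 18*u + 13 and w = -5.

Set the curves equal: 2*u^3 - 2*u^2 - 18*u + 13 = -5, so 2*u^3 - 2*u^2 - 18*u + 18 = 0, which factors as 2*(u - 3)*(u - 1)*(u + 3) = 0. The curves meet at u = -3, 1, 3.
On [-3, 1], w = 2*u^3 - 2*u^2 - 18*u + 13 is on top; that piece has area ∫[-3,1] (2*u^3 - 2*u^2 - 18*u + 18) du = 256/3.
On [1, 3], w = -5 is on top; that piece has area ∫[1,3] (-(2*u^3 - 2*u^2 - 18*u + 18)) du = 40/3.
Total enclosed area = 256/3 + 40/3 = 296/3.

296/3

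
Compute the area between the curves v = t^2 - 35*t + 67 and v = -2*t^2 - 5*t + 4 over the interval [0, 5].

97

The difference (t^2 - 35*t + 67) - (-2*t^2 - 5*t + 4) = 3*t^2 - 30*t + 63 changes sign at t = 3 inside [0, 5], so split the integral there.
∫[0,3] (3*t^2 - 30*t + 63) dt = 81.
∫[3,5] (3*t^2 - 30*t + 63) dt = -16; the area of that piece is 16.
Total area = 81 + 16 = 97.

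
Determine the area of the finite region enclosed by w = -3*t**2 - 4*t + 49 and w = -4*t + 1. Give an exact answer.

Set the curves equal: -3*t**2 - 4*t + 49 = -4*t + 1, so -3*t**2 + 48 = 0, which factors as -3*(t - 4)*(t + 4) = 0. The curves meet at t = -4, 4.
On [-4, 4], w = -3*t**2 - 4*t + 49 is on top; that piece has area ∫[-4,4] (-3*t**2 + 48) dt = 256.

256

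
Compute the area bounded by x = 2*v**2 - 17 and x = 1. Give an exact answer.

72

Both boundary curves give x as a function of v, so integrate with respect to v. Setting them equal: 2*v**2 - 18 = 0, i.e. 2*(v - 3)*(v + 3) = 0, so they meet at v = -3, 3.
For v in [-3, 3], x = 2*v**2 - 17 is on the left; area = ∫[-3,3] (-(2*v**2 - 18)) dv = 72.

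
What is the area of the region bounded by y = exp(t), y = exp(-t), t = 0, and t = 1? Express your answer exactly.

On [0, 1], (exp(t)) - (exp(-t)) = exp(t) - exp(-t) is ≥ 0 throughout, so the area is a single integral of |exp(t) - exp(-t)|.
∫[0,1] (exp(t) - exp(-t)) dt = -2 + exp(-1) + exp(1).

-2 + exp(-1) + exp(1)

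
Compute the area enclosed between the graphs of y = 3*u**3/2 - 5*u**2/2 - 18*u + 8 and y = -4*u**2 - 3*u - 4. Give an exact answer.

Set the curves equal: 3*u**3/2 - 5*u**2/2 - 18*u + 8 = -4*u**2 - 3*u - 4, so 3*u**3/2 + 3*u**2/2 - 15*u + 12 = 0, which factors as 3*(u - 2)*(u - 1)*(u + 4)/2 = 0. The curves meet at u = -4, 1, 2.
On [-4, 1], y = 3*u**3/2 - 5*u**2/2 - 18*u + 8 is on top; that piece has area ∫[-4,1] (3*u**3/2 + 3*u**2/2 - 15*u + 12) du = 875/8.
On [1, 2], y = -4*u**2 - 3*u - 4 is on top; that piece has area ∫[1,2] (-(3*u**3/2 + 3*u**2/2 - 15*u + 12)) du = 11/8.
Total enclosed area = 875/8 + 11/8 = 443/4.

443/4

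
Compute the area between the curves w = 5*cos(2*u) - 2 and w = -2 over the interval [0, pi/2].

The difference (5*cos(2*u) - 2) - (-2) = 5*cos(2*u) changes sign at u = pi/4 inside [0, pi/2], so split the integral there.
∫[0,pi/4] (5*cos(2*u)) du = 5/2.
∫[pi/4,pi/2] (5*cos(2*u)) du = -5/2; the area of that piece is 5/2.
Total area = 5/2 + 5/2 = 5.

5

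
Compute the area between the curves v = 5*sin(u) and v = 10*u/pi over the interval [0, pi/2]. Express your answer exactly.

5 - 5*pi/4

On [0, pi/2], (5*sin(u)) - (10*u/pi) = -10*u/pi + 5*sin(u) is ≥ 0 throughout, so the area is a single integral of |-10*u/pi + 5*sin(u)|.
∫[0,pi/2] (-10*u/pi + 5*sin(u)) du = 5 - 5*pi/4.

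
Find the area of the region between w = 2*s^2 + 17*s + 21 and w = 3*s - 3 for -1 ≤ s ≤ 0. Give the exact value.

On [-1, 0], (2*s^2 + 17*s + 21) - (3*s - 3) = 2*s^2 + 14*s + 24 is ≥ 0 throughout, so the area is a single integral of |2*s^2 + 14*s + 24|.
∫[-1,0] (2*s^2 + 14*s + 24) ds = 53/3.

53/3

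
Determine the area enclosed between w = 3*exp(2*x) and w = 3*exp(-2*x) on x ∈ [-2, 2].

The difference (3*exp(2*x)) - (3*exp(-2*x)) = 3*exp(2*x) - 3*exp(-2*x) changes sign at x = 0 inside [-2, 2], so split the integral there.
∫[-2,0] (3*exp(2*x) - 3*exp(-2*x)) dx = -3*exp(4)/2 - 3*exp(-4)/2 + 3; the area of that piece is -3 + 3*exp(-4)/2 + 3*exp(4)/2.
∫[0,2] (3*exp(2*x) - 3*exp(-2*x)) dx = -3 + 3*exp(-4)/2 + 3*exp(4)/2.
Total area = (-3 + 3*exp(-4)/2 + 3*exp(4)/2) + (-3 + 3*exp(-4)/2 + 3*exp(4)/2) = -6 + 3*exp(-4) + 3*exp(4).

-6 + 3*exp(-4) + 3*exp(4)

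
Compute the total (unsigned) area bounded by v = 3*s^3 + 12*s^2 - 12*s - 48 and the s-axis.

148

The curve meets the s-axis where 3*s^3 + 12*s^2 - 12*s - 48 = 0, i.e. 3*(s - 2)*(s + 2)*(s + 4) = 0, at s = -4, -2, 2.
On [-4, -2] the curve lies above the axis; ∫[-4,-2] (3*s^3 + 12*s^2 - 12*s - 48) ds = 20, giving area 20.
On [-2, 2] the curve lies below the axis; ∫[-2,2] (3*s^3 + 12*s^2 - 12*s - 48) ds = -128, giving area 128.
Total area = 20 + 128 = 148.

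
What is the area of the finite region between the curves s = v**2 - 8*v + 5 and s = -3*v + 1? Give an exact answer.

Both boundary curves give s as a function of v, so integrate with respect to v. Setting them equal: v**2 - 5*v + 4 = 0, i.e. (v - 4)*(v - 1) = 0, so they meet at v = 1, 4.
For v in [1, 4], s = v**2 - 8*v + 5 is on the left; area = ∫[1,4] (-(v**2 - 5*v + 4)) dv = 9/2.

9/2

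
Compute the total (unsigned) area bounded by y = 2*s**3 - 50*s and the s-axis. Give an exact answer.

625

The curve meets the s-axis where 2*s**3 - 50*s = 0, i.e. 2*s*(s - 5)*(s + 5) = 0, at s = -5, 0, 5.
On [-5, 0] the curve lies above the axis; ∫[-5,0] (2*s**3 - 50*s) ds = 625/2, giving area 625/2.
On [0, 5] the curve lies below the axis; ∫[0,5] (2*s**3 - 50*s) ds = -625/2, giving area 625/2.
Total area = 625/2 + 625/2 = 625.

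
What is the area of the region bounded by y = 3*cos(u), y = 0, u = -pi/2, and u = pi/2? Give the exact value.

On [-pi/2, pi/2], (3*cos(u)) - (0) = 3*cos(u) is ≥ 0 throughout, so the area is a single integral of |3*cos(u)|.
∫[-pi/2,pi/2] (3*cos(u)) du = 6.

6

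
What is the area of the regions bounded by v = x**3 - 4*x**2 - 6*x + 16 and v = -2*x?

148/3

Set the curves equal: x**3 - 4*x**2 - 6*x + 16 = -2*x, so x**3 - 4*x**2 - 4*x + 16 = 0, which factors as (x - 4)*(x - 2)*(x + 2) = 0. The curves meet at x = -2, 2, 4.
On [-2, 2], v = x**3 - 4*x**2 - 6*x + 16 is on top; that piece has area ∫[-2,2] (x**3 - 4*x**2 - 4*x + 16) dx = 128/3.
On [2, 4], v = -2*x is on top; that piece has area ∫[2,4] (-(x**3 - 4*x**2 - 4*x + 16)) dx = 20/3.
Total enclosed area = 128/3 + 20/3 = 148/3.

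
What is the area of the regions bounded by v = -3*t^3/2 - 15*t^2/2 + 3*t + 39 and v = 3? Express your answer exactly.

Set the curves equal: -3*t^3/2 - 15*t^2/2 + 3*t + 39 = 3, so -3*t^3/2 - 15*t^2/2 + 3*t + 36 = 0, which factors as -3*(t - 2)*(t + 3)*(t + 4)/2 = 0. The curves meet at t = -4, -3, 2.
On [-4, -3], v = 3 is on top; that piece has area ∫[-4,-3] (-(-3*t^3/2 - 15*t^2/2 + 3*t + 36)) dt = 11/8.
On [-3, 2], v = -3*t^3/2 - 15*t^2/2 + 3*t + 39 is on top; that piece has area ∫[-3,2] (-3*t^3/2 - 15*t^2/2 + 3*t + 36) dt = 875/8.
Total enclosed area = 11/8 + 875/8 = 443/4.

443/4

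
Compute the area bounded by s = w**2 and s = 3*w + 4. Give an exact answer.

Both boundary curves give s as a function of w, so integrate with respect to w. Setting them equal: w**2 - 3*w - 4 = 0, i.e. (w - 4)*(w + 1) = 0, so they meet at w = -1, 4.
For w in [-1, 4], s = w**2 is on the left; area = ∫[-1,4] (-(w**2 - 3*w - 4)) dw = 125/6.

125/6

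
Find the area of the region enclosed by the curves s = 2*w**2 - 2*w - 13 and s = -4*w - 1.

Both boundary curves give s as a function of w, so integrate with respect to w. Setting them equal: 2*w**2 + 2*w - 12 = 0, i.e. 2*(w - 2)*(w + 3) = 0, so they meet at w = -3, 2.
For w in [-3, 2], s = 2*w**2 - 2*w - 13 is on the left; area = ∫[-3,2] (-(2*w**2 + 2*w - 12)) dw = 125/3.

125/3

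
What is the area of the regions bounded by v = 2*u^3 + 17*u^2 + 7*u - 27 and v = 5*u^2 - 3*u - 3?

Set the curves equal: 2*u^3 + 17*u^2 + 7*u - 27 = 5*u^2 - 3*u - 3, so 2*u^3 + 12*u^2 + 10*u - 24 = 0, which factors as 2*(u - 1)*(u + 3)*(u + 4) = 0. The curves meet at u = -4, -3, 1.
On [-4, -3], v = 2*u^3 + 17*u^2 + 7*u - 27 is on top; that piece has area ∫[-4,-3] (2*u^3 + 12*u^2 + 10*u - 24) du = 3/2.
On [-3, 1], v = 5*u^2 - 3*u - 3 is on top; that piece has area ∫[-3,1] (-(2*u^3 + 12*u^2 + 10*u - 24)) du = 64.
Total enclosed area = 3/2 + 64 = 131/2.

131/2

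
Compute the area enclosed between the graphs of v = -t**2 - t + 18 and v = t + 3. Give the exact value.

Set the curves equal: -t**2 - t + 18 = t + 3, so -t**2 - 2*t + 15 = 0, which factors as -(t - 3)*(t + 5) = 0. The curves meet at t = -5, 3.
On [-5, 3], v = -t**2 - t + 18 is on top; that piece has area ∫[-5,3] (-t**2 - 2*t + 15) dt = 256/3.

256/3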